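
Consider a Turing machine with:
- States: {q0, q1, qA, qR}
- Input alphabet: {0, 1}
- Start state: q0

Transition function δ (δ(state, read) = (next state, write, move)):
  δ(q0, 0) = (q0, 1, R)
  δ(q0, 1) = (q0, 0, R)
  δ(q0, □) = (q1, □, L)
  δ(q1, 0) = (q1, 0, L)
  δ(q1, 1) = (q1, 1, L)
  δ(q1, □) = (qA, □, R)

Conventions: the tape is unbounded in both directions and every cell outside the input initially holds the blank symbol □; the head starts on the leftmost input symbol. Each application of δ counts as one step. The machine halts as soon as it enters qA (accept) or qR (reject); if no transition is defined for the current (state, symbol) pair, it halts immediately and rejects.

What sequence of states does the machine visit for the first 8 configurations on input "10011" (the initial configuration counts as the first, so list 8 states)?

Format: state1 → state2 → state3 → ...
Step 0: [q0]10011 (head at position 0)
Step 1: δ(q0, 1) = (q0, 0, R)  ⊢  0[q0]0011 (head at position 1)
Step 2: δ(q0, 0) = (q0, 1, R)  ⊢  01[q0]011 (head at position 2)
Step 3: δ(q0, 0) = (q0, 1, R)  ⊢  011[q0]11 (head at position 3)
Step 4: δ(q0, 1) = (q0, 0, R)  ⊢  0110[q0]1 (head at position 4)
Step 5: δ(q0, 1) = (q0, 0, R)  ⊢  01100[q0]□ (head at position 5)
Step 6: δ(q0, □) = (q1, □, L)  ⊢  0110[q1]0□ (head at position 4)
Step 7: δ(q1, 0) = (q1, 0, L)  ⊢  011[q1]00□ (head at position 3)
Reading off the states of these 8 configurations: q0 → q0 → q0 → q0 → q0 → q0 → q1 → q1

Final answer: q0 → q0 → q0 → q0 → q0 → q0 → q1 → q1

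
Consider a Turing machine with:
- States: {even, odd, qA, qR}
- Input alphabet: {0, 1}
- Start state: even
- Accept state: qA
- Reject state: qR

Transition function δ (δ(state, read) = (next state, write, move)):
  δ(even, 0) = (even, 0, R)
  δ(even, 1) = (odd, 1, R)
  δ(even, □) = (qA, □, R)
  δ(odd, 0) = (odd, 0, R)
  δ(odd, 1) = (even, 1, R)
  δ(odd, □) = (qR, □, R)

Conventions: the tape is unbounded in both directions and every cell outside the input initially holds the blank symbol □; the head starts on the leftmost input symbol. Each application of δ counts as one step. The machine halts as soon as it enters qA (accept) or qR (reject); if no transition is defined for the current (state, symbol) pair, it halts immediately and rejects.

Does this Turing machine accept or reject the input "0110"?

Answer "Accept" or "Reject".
Step 0: [even]0110 (head at position 0)
Step 1: δ(even, 0) = (even, 0, R)  ⊢  0[even]110 (head at position 1)
Step 2: δ(even, 1) = (odd, 1, R)  ⊢  01[odd]10 (head at position 2)
Step 3: δ(odd, 1) = (even, 1, R)  ⊢  011[even]0 (head at position 3)
Step 4: δ(even, 0) = (even, 0, R)  ⊢  0110[even]□ (head at position 4)
Step 5: δ(even, □) = (qA, □, R)  ⊢  0110□[qA]□ (head at position 5)
The machine is in qA, so it halts and accepts.

Final answer: Accept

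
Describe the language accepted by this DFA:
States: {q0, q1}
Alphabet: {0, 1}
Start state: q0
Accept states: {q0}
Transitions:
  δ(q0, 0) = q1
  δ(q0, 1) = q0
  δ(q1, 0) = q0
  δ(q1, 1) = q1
Analyzing the DFA structure:
Start state: q0
Accept states: {q0}
Interpreting what each state remembers (checking against the transitions):
  q0: an even number of 0s has been read so far
  q1: an odd number of 0s has been read so far
  δ(q0, 0): in q0 (an even number of 0s has been read so far), after reading 0 we have: an odd number of 0s has been read so far → q1
  δ(q0, 1): in q0 (an even number of 0s has been read so far), after reading 1 we have: an even number of 0s has been read so far → q0
  δ(q1, 0): in q1 (an odd number of 0s has been read so far), after reading 0 we have: an even number of 0s has been read so far → q0
  δ(q1, 1): in q1 (an odd number of 0s has been read so far), after reading 1 we have: an odd number of 0s has been read so far → q1
A string is accepted iff it ends in {q0}, i.e. an even number of 0s has been read so far.
Language: All binary strings with an even number of 0s

Final answer: All binary strings with an even number of 0s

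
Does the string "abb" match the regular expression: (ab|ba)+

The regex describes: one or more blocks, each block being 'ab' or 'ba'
No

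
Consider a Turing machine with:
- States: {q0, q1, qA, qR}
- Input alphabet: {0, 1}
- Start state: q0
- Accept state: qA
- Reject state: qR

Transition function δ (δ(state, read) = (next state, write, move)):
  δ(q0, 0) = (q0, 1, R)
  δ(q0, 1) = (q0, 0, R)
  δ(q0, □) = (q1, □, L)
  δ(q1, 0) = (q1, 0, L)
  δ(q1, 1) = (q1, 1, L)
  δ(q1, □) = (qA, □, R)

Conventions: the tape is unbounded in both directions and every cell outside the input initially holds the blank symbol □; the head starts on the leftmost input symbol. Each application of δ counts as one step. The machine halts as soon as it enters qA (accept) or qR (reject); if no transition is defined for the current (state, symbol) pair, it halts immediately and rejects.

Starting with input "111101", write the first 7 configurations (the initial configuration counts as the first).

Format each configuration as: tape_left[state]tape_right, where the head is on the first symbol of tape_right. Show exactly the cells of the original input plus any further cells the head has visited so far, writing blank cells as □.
Step 0: [q0]111101 (head at position 0)
Step 1: δ(q0, 1) = (q0, 0, R)  ⊢  0[q0]11101 (head at position 1)
Step 2: δ(q0, 1) = (q0, 0, R)  ⊢  00[q0]1101 (head at position 2)
Step 3: δ(q0, 1) = (q0, 0, R)  ⊢  000[q0]101 (head at position 3)
Step 4: δ(q0, 1) = (q0, 0, R)  ⊢  0000[q0]01 (head at position 4)
Step 5: δ(q0, 0) = (q0, 1, R)  ⊢  00001[q0]1 (head at position 5)
Step 6: δ(q0, 1) = (q0, 0, R)  ⊢  000010[q0]□ (head at position 6)

Final answer: [q0]111101 ⊢ 0[q0]11101 ⊢ 00[q0]1101 ⊢ 000[q0]101 ⊢ 0000[q0]01 ⊢ 00001[q0]1 ⊢ 000010[q0]□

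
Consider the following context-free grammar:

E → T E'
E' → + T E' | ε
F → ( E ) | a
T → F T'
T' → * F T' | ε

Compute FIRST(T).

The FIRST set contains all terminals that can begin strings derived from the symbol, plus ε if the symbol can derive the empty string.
FIRST(F): F → ( E ) contributes '(' and F → a contributes 'a', so FIRST(F) = {(, a}. F is not nullable.
FIRST(T): T → F T' begins with F, and F is not nullable, so FIRST(T) = FIRST(F) = {(, a}.

Final answer: {(, a}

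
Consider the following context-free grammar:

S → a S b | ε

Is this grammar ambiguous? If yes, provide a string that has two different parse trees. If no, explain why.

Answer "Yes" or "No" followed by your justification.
At every step exactly one production applies: if the remaining string to generate is non-empty it starts with a and ends with b, forcing S → a S b; if it is empty, S → ε is forced. Hence each string a^n b^n has exactly one derivation (S → a S b applied n times, then S → ε) and one parse tree.

Final answer: No - the grammar is unambiguous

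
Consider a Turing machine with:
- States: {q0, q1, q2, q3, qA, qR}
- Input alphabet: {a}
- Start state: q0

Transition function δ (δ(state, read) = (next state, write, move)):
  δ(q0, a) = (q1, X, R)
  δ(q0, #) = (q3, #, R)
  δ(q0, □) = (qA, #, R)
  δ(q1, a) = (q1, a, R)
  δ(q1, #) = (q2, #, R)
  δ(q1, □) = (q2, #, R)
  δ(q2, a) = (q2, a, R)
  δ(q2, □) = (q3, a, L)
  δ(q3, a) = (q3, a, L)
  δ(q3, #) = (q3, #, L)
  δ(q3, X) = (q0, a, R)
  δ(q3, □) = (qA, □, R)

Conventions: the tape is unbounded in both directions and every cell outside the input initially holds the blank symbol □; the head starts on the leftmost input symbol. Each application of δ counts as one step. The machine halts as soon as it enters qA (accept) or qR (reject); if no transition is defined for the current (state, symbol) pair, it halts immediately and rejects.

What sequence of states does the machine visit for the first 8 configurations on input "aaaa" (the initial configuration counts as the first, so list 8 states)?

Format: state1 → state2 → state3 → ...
Step 0: [q0]aaaa (head at position 0)
Step 1: δ(q0, a) = (q1, X, R)  ⊢  X[q1]aaa (head at position 1)
Step 2: δ(q1, a) = (q1, a, R)  ⊢  Xa[q1]aa (head at position 2)
Step 3: δ(q1, a) = (q1, a, R)  ⊢  Xaa[q1]a (head at position 3)
Step 4: δ(q1, a) = (q1, a, R)  ⊢  Xaaa[q1]□ (head at position 4)
Step 5: δ(q1, □) = (q2, #, R)  ⊢  Xaaa#[q2]□ (head at position 5)
Step 6: δ(q2, □) = (q3, a, L)  ⊢  Xaaa[q3]#a (head at position 4)
Step 7: δ(q3, #) = (q3, #, L)  ⊢  Xaa[q3]a#a (head at position 3)
Reading off the states of these 8 configurations: q0 → q1 → q1 → q1 → q1 → q2 → q3 → q3

Final answer: q0 → q1 → q1 → q1 → q1 → q2 → q3 → q3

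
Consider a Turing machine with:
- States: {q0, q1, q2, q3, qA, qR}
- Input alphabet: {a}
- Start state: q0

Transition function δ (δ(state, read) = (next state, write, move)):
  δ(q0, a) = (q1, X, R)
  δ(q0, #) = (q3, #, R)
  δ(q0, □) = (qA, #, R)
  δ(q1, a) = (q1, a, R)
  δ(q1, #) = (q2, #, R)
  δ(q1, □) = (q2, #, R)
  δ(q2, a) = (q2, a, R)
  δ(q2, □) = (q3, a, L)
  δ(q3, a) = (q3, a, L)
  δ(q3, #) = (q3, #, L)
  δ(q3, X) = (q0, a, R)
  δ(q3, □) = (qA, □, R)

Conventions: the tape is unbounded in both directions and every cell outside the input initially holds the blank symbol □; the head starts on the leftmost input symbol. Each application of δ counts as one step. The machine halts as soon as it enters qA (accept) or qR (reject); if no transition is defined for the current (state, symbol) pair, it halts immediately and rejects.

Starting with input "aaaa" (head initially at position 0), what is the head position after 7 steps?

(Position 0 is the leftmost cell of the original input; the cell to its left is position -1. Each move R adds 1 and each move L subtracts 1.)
Step 0: [q0]aaaa (head at position 0)
Step 1: δ(q0, a) = (q1, X, R)  ⊢  X[q1]aaa (head at position 1)
Step 2: δ(q1, a) = (q1, a, R)  ⊢  Xa[q1]aa (head at position 2)
Step 3: δ(q1, a) = (q1, a, R)  ⊢  Xaa[q1]a (head at position 3)
Step 4: δ(q1, a) = (q1, a, R)  ⊢  Xaaa[q1]□ (head at position 4)
Step 5: δ(q1, □) = (q2, #, R)  ⊢  Xaaa#[q2]□ (head at position 5)
Step 6: δ(q2, □) = (q3, a, L)  ⊢  Xaaa[q3]#a (head at position 4)
Step 7: δ(q3, #) = (q3, #, L)  ⊢  Xaa[q3]a#a (head at position 3)
Head position after 7 steps: 3

Final answer: Position 3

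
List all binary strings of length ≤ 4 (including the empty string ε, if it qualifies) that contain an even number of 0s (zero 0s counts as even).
Checking every binary string of length 0 to 4:
  Length 0: accepted: ε | rejected: (none)
  Length 1: accepted: 1 | rejected: 0
  Length 2: accepted: 00, 11 | rejected: 01, 10
  Length 3: accepted: 001, 010, 100, 111 | rejected: 000, 011, 101, 110
  Length 4: accepted: 0000, 0011, 0101, 0110, 1001, 1010, 1100, 1111 | rejected: 0001, 0010, 0100, 0111, 1000, 1011, 1101, 1110
Total: 16 string(s).

Final answer: ε, 1, 00, 11, 001, 010, 100, 111, 0000, 0011, 0101, 0110, 1001, 1010, 1100, 1111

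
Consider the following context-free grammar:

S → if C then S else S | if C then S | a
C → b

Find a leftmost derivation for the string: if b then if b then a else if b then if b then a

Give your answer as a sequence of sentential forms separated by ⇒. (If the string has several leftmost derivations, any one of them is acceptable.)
Start with S.
Step 1: the leftmost non-terminal is S; apply S → if C then S:  if C then S
Step 2: the leftmost non-terminal is C; apply C → b:  if b then S
Step 3: the leftmost non-terminal is S; apply S → if C then S else S:  if b then if C then S else S
Step 4: the leftmost non-terminal is C; apply C → b:  if b then if b then S else S
Step 5: the leftmost non-terminal is S; apply S → a:  if b then if b then a else S
Step 6: the leftmost non-terminal is S; apply S → if C then S:  if b then if b then a else if C then S
Step 7: the leftmost non-terminal is C; apply C → b:  if b then if b then a else if b then S
Step 8: the leftmost non-terminal is S; apply S → if C then S:  if b then if b then a else if b then if C then S
Step 9: the leftmost non-terminal is C; apply C → b:  if b then if b then a else if b then if b then S
Step 10: the leftmost non-terminal is S; apply S → a:  if b then if b then a else if b then if b then a

Final answer: S ⇒ if C then S ⇒ if b then S ⇒ if b then if C then S else S ⇒ if b then if b then S else S ⇒ if b then if b then a else S ⇒ if b then if b then a else if C then S ⇒ if b then if b then a else if b then S ⇒ if b then if b then a else if b then if C then S ⇒ if b then if b then a else if b then if b then S ⇒ if b then if b then a else if b then if b then a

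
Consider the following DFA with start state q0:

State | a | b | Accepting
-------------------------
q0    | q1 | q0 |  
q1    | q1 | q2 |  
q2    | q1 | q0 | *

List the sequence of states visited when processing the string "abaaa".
q0 → q1 → q2 → q1 → q1 → q1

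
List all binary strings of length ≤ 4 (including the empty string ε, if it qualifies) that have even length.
Checking every binary string of length 0 to 4:
  Length 0: accepted: ε | rejected: (none)
  Length 1: accepted: (none) | rejected: 0, 1
  Length 2: accepted: 00, 01, 10, 11 | rejected: (none)
  Length 3: accepted: (none) | rejected: 000, 001, 010, 011, 100, 101, 110, 111
  Length 4: accepted: 0000, 0001, 0010, 0011, 0100, 0101, 0110, 0111, 1000, 1001, 1010, 1011, 1100, 1101, 1110, 1111 | rejected: (none)
Total: 21 string(s).

Final answer: ε, 00, 01, 10, 11, 0000, 0001, 0010, 0011, 0100, 0101, 0110, 0111, 1000, 1001, 1010, 1011, 1100, 1101, 1110, 1111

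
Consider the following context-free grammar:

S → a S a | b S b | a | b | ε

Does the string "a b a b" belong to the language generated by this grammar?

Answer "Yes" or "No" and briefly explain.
Every production places the same symbol at both ends (or yields a single symbol / ε), so every derived string is a palindrome. a b a b reversed is b a b a ≠ a b a b, so it is not a palindrome and cannot be derived (already the first step fails: the string starts with a but ends with b, so neither S → a S a nor S → b S b fits).

Final answer: No - no valid derivation exists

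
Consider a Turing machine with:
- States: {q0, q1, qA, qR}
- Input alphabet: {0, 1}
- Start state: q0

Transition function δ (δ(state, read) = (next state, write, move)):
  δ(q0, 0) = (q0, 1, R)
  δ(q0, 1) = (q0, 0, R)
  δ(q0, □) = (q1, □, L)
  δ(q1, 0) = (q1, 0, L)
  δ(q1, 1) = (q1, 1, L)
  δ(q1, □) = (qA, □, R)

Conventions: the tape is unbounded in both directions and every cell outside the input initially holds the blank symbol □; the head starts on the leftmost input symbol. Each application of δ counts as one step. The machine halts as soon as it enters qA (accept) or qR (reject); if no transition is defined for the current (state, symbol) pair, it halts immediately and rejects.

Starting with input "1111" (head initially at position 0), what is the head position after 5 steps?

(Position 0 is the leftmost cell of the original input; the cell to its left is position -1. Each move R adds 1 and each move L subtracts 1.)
Step 0: [q0]1111 (head at position 0)
Step 1: δ(q0, 1) = (q0, 0, R)  ⊢  0[q0]111 (head at position 1)
Step 2: δ(q0, 1) = (q0, 0, R)  ⊢  00[q0]11 (head at position 2)
Step 3: δ(q0, 1) = (q0, 0, R)  ⊢  000[q0]1 (head at position 3)
Step 4: δ(q0, 1) = (q0, 0, R)  ⊢  0000[q0]□ (head at position 4)
Step 5: δ(q0, □) = (q1, □, L)  ⊢  000[q1]0□ (head at position 3)
Head position after 5 steps: 3

Final answer: Position 3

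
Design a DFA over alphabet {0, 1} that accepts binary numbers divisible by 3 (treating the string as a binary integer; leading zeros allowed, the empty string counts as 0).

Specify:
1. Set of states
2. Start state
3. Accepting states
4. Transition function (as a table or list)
One valid DFA (any DFA recognizing the same language is acceptable):
States: {q0, q1, q2}
Start: q0
Accepting: {q0}
Transitions (accepting states marked with *):
State | 0 | 1 | Accepting
-------------------------
q0    | q0 | q1 | *
q1    | q2 | q0 |  
q2    | q1 | q2 |  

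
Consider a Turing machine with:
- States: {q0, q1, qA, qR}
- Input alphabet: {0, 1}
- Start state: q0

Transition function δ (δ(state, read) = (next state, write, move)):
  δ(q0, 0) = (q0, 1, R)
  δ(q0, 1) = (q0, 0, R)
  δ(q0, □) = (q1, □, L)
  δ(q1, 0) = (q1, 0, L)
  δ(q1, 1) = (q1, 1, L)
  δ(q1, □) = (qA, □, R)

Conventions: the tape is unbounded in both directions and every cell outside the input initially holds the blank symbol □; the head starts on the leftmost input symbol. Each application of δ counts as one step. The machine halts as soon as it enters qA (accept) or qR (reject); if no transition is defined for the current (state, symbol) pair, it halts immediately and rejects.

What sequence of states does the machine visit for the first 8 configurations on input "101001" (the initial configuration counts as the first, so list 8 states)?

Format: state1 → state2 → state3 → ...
Step 0: [q0]101001 (head at position 0)
Step 1: δ(q0, 1) = (q0, 0, R)  ⊢  0[q0]01001 (head at position 1)
Step 2: δ(q0, 0) = (q0, 1, R)  ⊢  01[q0]1001 (head at position 2)
Step 3: δ(q0, 1) = (q0, 0, R)  ⊢  010[q0]001 (head at position 3)
Step 4: δ(q0, 0) = (q0, 1, R)  ⊢  0101[q0]01 (head at position 4)
Step 5: δ(q0, 0) = (q0, 1, R)  ⊢  01011[q0]1 (head at position 5)
Step 6: δ(q0, 1) = (q0, 0, R)  ⊢  010110[q0]□ (head at position 6)
Step 7: δ(q0, □) = (q1, □, L)  ⊢  01011[q1]0□ (head at position 5)
Reading off the states of these 8 configurations: q0 → q0 → q0 → q0 → q0 → q0 → q0 → q1

Final answer: q0 → q0 → q0 → q0 → q0 → q0 → q0 → q1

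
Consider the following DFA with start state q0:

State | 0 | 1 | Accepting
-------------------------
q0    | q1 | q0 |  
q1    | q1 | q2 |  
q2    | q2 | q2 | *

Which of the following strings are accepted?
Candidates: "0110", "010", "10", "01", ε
"0110": q0 → q1 → q2 → q2 → q2; q2 is accepting → accepted
"010": q0 → q1 → q2 → q2; q2 is accepting → accepted
"10": q0 → q0 → q1; q1 is not accepting → rejected
"01": q0 → q1 → q2; q2 is accepting → accepted
ε: q0; q0 is not accepting → rejected

Final answer: "0110", "010", "01"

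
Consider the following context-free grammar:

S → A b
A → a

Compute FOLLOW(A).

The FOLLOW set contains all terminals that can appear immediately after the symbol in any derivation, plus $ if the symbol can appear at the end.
A occurs only in S → A b, where it is immediately followed by the terminal b. So FOLLOW(A) = {b}.

Final answer: {b}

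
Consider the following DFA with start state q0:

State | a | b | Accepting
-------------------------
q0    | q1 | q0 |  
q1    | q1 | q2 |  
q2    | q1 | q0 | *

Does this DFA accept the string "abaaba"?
Start in q0.
Read 'a': q0 → q1
Read 'b': q1 → q2
Read 'a': q2 → q1
Read 'a': q1 → q1
Read 'b': q1 → q2
Read 'a': q2 → q1
Final state q1 is not accepting, so the string is rejected.

Final answer: No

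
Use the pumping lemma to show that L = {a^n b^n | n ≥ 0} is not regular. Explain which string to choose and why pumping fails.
Language: L = {a^n b^n | n ≥ 0} (equal numbers of a's followed by b's)
Step 1: Assume for contradiction that L is regular, with pumping length p.
Step 2: Choose s = a^p b^p. Then s ∈ L (it has p a's followed by p b's) and |s| ≥ p.
Step 3: Consider any decomposition s = xyz with |xy| ≤ p and |y| > 0. Since |xy| ≤ p and the first p symbols of s are all a's, y = a^k for some k with 1 ≤ k ≤ p.
Step 4: Pumping up (i = 2): xy²z = a^(p+k) b^p, which has more a's than b's, so xy²z ∉ L.
This contradicts the pumping lemma, so L is not regular.

Final answer: Choose s = a^p b^p. Since |xy| ≤ p, y = a^k with k ≥ 1. Then xy²z = a^(p+k) b^p ∉ L.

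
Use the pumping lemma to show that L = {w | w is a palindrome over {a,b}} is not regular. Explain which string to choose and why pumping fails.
Language: L = {w | w is a palindrome over {a,b}} (strings that read the same forwards and backwards)
Step 1: Assume for contradiction that L is regular, with pumping length p.
Step 2: Choose s = a^p b a^p. Then s ∈ L (it reads the same forwards and backwards) and |s| ≥ p.
Step 3: Consider any decomposition s = xyz with |xy| ≤ p and |y| > 0. Since |xy| ≤ p and the first p symbols of s are all a's, y = a^k for some k with 1 ≤ k ≤ p.
Step 4: Pumping up (i = 2): xy²z = a^(p+k) b a^p. Its reverse is a^p b a^(p+k) ≠ a^(p+k) b a^p (the single b is no longer in the middle), so xy²z is not a palindrome and xy²z ∉ L.
This contradicts the pumping lemma, so L is not regular.

Final answer: Choose s = a^p b a^p. Since |xy| ≤ p, y = a^k with k ≥ 1. Then xy²z = a^(p+k) b a^p is not a palindrome, so ∉ L.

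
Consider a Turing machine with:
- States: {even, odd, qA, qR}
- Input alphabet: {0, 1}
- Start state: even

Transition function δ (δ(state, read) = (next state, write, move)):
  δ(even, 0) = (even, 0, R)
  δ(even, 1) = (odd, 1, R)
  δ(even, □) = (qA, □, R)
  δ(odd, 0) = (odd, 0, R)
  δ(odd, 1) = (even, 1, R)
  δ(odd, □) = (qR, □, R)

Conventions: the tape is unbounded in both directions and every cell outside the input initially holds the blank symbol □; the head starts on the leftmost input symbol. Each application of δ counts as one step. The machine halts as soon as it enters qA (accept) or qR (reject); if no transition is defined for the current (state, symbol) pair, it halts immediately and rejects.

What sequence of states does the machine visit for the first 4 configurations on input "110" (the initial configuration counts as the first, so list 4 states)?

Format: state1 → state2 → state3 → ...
Step 0: [even]110 (head at position 0)
Step 1: δ(even, 1) = (odd, 1, R)  ⊢  1[odd]10 (head at position 1)
Step 2: δ(odd, 1) = (even, 1, R)  ⊢  11[even]0 (head at position 2)
Step 3: δ(even, 0) = (even, 0, R)  ⊢  110[even]□ (head at position 3)
Reading off the states of these 4 configurations: even → odd → even → even

Final answer: even → odd → even → even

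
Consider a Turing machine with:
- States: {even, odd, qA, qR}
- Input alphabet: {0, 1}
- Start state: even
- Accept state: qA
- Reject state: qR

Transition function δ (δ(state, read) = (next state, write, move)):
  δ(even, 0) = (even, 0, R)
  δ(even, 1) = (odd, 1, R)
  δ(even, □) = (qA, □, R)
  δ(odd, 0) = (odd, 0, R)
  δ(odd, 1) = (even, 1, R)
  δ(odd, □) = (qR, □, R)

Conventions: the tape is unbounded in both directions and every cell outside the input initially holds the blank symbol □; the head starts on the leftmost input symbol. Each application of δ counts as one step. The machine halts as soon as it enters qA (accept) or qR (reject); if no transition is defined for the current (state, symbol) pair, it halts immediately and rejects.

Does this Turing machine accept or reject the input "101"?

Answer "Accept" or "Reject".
Step 0: [even]101 (head at position 0)
Step 1: δ(even, 1) = (odd, 1, R)  ⊢  1[odd]01 (head at position 1)
Step 2: δ(odd, 0) = (odd, 0, R)  ⊢  10[odd]1 (head at position 2)
Step 3: δ(odd, 1) = (even, 1, R)  ⊢  101[even]□ (head at position 3)
Step 4: δ(even, □) = (qA, □, R)  ⊢  101□[qA]□ (head at position 4)
The machine is in qA, so it halts and accepts.

Final answer: Accept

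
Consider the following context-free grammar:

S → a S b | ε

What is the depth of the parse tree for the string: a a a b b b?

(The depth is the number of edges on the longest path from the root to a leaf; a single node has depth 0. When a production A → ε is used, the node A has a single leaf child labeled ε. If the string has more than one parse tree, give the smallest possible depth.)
The only parse tree applies S → a S b 3 times (once per matching a…b pair) and then S → ε.
The S nodes sit at depths 0, 1, …, 3; the innermost S (depth 3) has the single child ε at depth 4.
The terminal leaves a, b are at depths 1..3, so the longest root-to-leaf path is S → S → … → S → ε with 4 edges.
Depth = 4.

Final answer: 4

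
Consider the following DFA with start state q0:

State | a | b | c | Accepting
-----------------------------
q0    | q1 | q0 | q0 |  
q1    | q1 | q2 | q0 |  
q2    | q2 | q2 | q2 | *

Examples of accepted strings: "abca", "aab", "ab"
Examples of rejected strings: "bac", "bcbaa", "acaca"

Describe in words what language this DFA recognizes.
strings over {a,b,c} containing 'ab' as substring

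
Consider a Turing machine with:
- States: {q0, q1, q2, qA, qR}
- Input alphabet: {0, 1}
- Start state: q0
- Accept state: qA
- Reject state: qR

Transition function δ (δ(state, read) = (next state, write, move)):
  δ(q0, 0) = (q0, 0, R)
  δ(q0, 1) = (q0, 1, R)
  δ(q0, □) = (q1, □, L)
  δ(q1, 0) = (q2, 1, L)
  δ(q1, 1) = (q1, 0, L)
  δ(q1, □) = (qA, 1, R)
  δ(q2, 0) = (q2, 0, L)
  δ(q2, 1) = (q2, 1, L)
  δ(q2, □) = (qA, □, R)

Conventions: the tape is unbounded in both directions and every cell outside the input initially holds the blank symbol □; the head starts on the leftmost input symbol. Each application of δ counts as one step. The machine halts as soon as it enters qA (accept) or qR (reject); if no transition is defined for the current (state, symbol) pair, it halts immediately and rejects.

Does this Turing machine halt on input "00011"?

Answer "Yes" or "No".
Step 0: [q0]00011 (head at position 0)
Step 1: δ(q0, 0) = (q0, 0, R)  ⊢  0[q0]0011 (head at position 1)
Step 2: δ(q0, 0) = (q0, 0, R)  ⊢  00[q0]011 (head at position 2)
Step 3: δ(q0, 0) = (q0, 0, R)  ⊢  000[q0]11 (head at position 3)
Step 4: δ(q0, 1) = (q0, 1, R)  ⊢  0001[q0]1 (head at position 4)
Step 5: δ(q0, 1) = (q0, 1, R)  ⊢  00011[q0]□ (head at position 5)
Step 6: δ(q0, □) = (q1, □, L)  ⊢  0001[q1]1□ (head at position 4)
Step 7: δ(q1, 1) = (q1, 0, L)  ⊢  000[q1]10□ (head at position 3)
Step 8: δ(q1, 1) = (q1, 0, L)  ⊢  00[q1]000□ (head at position 2)
Step 9: δ(q1, 0) = (q2, 1, L)  ⊢  0[q2]0100□ (head at position 1)
Step 10: δ(q2, 0) = (q2, 0, L)  ⊢  [q2]00100□ (head at position 0)
Step 11: δ(q2, 0) = (q2, 0, L)  ⊢  [q2]□00100□ (head at position -1)
Step 12: δ(q2, □) = (qA, □, R)  ⊢  □[qA]00100□ (head at position 0)
The machine is in qA, so it halts and accepts.
It halts after 12 steps.

Final answer: Yes - halts after 12 steps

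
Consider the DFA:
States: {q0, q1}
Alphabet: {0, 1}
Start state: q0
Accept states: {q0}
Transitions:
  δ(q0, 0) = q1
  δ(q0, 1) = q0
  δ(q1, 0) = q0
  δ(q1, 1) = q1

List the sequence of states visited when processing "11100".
Starting at q0
Read '1': q0 -> q0
Read '1': q0 -> q0
Read '1': q0 -> q0
Read '0': q0 -> q1
Read '0': q1 -> q0

Final answer: q0 -> q0 -> q0 -> q0 -> q1 -> q0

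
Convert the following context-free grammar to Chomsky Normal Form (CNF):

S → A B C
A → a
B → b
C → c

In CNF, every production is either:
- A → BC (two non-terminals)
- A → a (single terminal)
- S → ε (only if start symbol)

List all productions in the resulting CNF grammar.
The grammar has no ε-productions or unit productions to eliminate.
A → a is already in CNF (single terminal) – keep it.
B → b is already in CNF (single terminal) – keep it.
C → c is already in CNF (single terminal) – keep it.
S → A B C has 3 symbols on the right: break it into binary productions S → A X0, X0 → B C.
Resulting CNF grammar (5 productions): A → a; B → b; C → c; S → A X0; X0 → B C

Final answer: A → a; B → b; C → c; S → A X0; X0 → B C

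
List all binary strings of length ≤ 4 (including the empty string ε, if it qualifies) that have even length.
Checking every binary string of length 0 to 4:
  Length 0: accepted: ε | rejected: (none)
  Length 1: accepted: (none) | rejected: 0, 1
  Length 2: accepted: 00, 01, 10, 11 | rejected: (none)
  Length 3: accepted: (none) | rejected: 000, 001, 010, 011, 100, 101, 110, 111
  Length 4: accepted: 0000, 0001, 0010, 0011, 0100, 0101, 0110, 0111, 1000, 1001, 1010, 1011, 1100, 1101, 1110, 1111 | rejected: (none)
Total: 21 string(s).

Final answer: ε, 00, 01, 10, 11, 0000, 0001, 0010, 0011, 0100, 0101, 0110, 0111, 1000, 1001, 1010, 1011, 1100, 1101, 1110, 1111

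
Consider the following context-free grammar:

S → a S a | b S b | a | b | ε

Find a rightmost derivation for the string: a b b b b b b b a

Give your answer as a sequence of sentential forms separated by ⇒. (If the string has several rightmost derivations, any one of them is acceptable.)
Start with S.
Step 1: the rightmost non-terminal is S; apply S → a S a:  a S a
Step 2: the rightmost non-terminal is S; apply S → b S b:  a b S b a
Step 3: the rightmost non-terminal is S; apply S → b S b:  a b b S b b a
Step 4: the rightmost non-terminal is S; apply S → b S b:  a b b b S b b b a
Step 5: the rightmost non-terminal is S; apply S → b:  a b b b b b b b a

Final answer: S ⇒ a S a ⇒ a b S b a ⇒ a b b S b b a ⇒ a b b b S b b b a ⇒ a b b b b b b b a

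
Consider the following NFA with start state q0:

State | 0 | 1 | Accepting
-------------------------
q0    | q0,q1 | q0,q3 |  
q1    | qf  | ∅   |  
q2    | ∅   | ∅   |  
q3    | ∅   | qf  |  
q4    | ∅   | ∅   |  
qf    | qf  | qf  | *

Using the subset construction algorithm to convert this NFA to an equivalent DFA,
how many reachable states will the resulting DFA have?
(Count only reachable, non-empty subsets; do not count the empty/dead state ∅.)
Start subset: {q0}
{q0}: on 0 → {q0, q1}, on 1 → {q0, q3}
{q0, q1}: on 0 → {q0, q1, qf}, on 1 → {q0, q3}
{q0, q3}: on 0 → {q0, q1}, on 1 → {q0, q3, qf}
{q0, q1, qf}: on 0 → {q0, q1, qf}, on 1 → {q0, q3, qf}
{q0, q3, qf}: on 0 → {q0, q1, qf}, on 1 → {q0, q3, qf}
Reachable non-empty subsets: {q0}, {q0, q1}, {q0, q3}, {q0, q1, qf}, {q0, q3, qf} — 5 in total.

Final answer: 5 states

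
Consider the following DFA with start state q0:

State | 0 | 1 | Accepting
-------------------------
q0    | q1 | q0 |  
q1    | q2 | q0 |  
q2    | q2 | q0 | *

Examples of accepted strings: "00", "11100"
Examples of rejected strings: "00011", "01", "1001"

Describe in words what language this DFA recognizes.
binary strings ending with '00'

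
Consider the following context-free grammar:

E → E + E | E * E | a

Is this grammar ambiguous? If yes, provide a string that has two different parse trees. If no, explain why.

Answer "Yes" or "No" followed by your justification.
Two different leftmost derivations of a + a * a:
  (1) E ⇒ E + E ⇒ a + E ⇒ a + E * E ⇒ a + a * E ⇒ a + a * a   (tree groups a + (a * a))
  (2) E ⇒ E * E ⇒ E + E * E ⇒ a + E * E ⇒ a + a * E ⇒ a + a * a   (tree groups (a + a) * a)
Two distinct leftmost derivations = two distinct parse trees, so the grammar is ambiguous.

Final answer: Yes - the string 'a + a * a' has two distinct leftmost derivations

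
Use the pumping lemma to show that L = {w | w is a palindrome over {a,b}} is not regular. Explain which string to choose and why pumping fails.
Language: L = {w | w is a palindrome over {a,b}} (strings that read the same forwards and backwards)
Step 1: Assume for contradiction that L is regular, with pumping length p.
Step 2: Choose s = a^p b a^p. Then s ∈ L (it reads the same forwards and backwards) and |s| ≥ p.
Step 3: Consider any decomposition s = xyz with |xy| ≤ p and |y| > 0. Since |xy| ≤ p and the first p symbols of s are all a's, y = a^k for some k with 1 ≤ k ≤ p.
Step 4: Pumping up (i = 2): xy²z = a^(p+k) b a^p. Its reverse is a^p b a^(p+k) ≠ a^(p+k) b a^p (the single b is no longer in the middle), so xy²z is not a palindrome and xy²z ∉ L.
This contradicts the pumping lemma, so L is not regular.

Final answer: Choose s = a^p b a^p. Since |xy| ≤ p, y = a^k with k ≥ 1. Then xy²z = a^(p+k) b a^p is not a palindrome, so ∉ L.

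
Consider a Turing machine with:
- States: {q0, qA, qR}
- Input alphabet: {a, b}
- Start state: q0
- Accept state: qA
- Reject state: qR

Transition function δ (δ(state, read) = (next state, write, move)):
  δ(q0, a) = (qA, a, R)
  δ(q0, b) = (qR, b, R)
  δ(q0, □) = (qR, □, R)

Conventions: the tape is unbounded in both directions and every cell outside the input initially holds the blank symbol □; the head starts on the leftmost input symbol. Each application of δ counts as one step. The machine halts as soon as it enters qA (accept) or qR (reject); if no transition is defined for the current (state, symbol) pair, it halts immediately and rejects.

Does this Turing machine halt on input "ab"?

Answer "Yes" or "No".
Step 0: [q0]ab (head at position 0)
Step 1: δ(q0, a) = (qA, a, R)  ⊢  a[qA]b (head at position 1)
The machine is in qA, so it halts and accepts.
It halts after 1 steps.

Final answer: Yes - halts after 1 steps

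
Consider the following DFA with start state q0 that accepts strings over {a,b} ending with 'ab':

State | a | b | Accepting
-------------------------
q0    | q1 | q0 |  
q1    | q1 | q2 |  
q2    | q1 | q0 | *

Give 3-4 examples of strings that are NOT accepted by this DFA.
Any strings that end in a non-accepting state work; for example:
ε: q0; q0 is not accepting → rejected
"aaa": q0 → q1 → q1 → q1; q1 is not accepting → rejected
"aba": q0 → q1 → q2 → q1; q1 is not accepting → rejected
"baa": q0 → q0 → q1 → q1; q1 is not accepting → rejected

Final answer: ε, "aaa", "aba", "baa"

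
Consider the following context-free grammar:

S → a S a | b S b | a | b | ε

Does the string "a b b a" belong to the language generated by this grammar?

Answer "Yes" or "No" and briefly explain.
A derivation exists: S ⇒ a S a ⇒ a b S b a ⇒ a b b a (using S → a S a, S → b S b, then S → ε).

Final answer: Yes - a valid derivation exists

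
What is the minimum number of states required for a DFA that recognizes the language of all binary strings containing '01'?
Language: binary strings containing '01'
Lower bound (Myhill–Nerode): the prefixes ε, 0, 01 are pairwise distinguishable:
  ε vs 01: suffix ε distinguishes them (ε is rejected, 01 is accepted)
  0 vs 01: suffix ε distinguishes them (0 is rejected, 01 is accepted)
  ε vs 0: suffix 1 distinguishes them (ε·1 = 1 is rejected, 0·1 = 01 is accepted)
So any DFA needs at least 3 states.
Upper bound: a DFA with 3 states exists (one state per class above: 'no progress', 'last symbol 0', and 'seen 01' (accepting sink)).
Minimum states: 3

Final answer: 3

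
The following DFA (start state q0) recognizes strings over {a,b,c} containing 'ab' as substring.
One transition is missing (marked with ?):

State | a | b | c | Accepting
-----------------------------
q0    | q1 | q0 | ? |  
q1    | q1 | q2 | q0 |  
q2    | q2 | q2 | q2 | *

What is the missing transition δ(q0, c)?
q0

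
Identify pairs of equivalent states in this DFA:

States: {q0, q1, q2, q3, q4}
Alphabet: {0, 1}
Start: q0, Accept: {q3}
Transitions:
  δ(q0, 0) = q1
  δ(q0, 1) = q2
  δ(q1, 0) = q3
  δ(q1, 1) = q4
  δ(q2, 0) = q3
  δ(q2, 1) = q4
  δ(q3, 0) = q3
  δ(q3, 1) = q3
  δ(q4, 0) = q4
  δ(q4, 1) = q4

Using the table-filling algorithm:
Round 0 – mark pairs where exactly one state is accepting: (q0,q3), (q1,q3), (q2,q3), (q3,q4)
Round 1 – newly marked: (q0,q1) [on 0: q1 vs q3, already marked]; (q0,q2) [on 0: q1 vs q3, already marked]; (q1,q4) [on 0: q3 vs q4, already marked]; (q2,q4) [on 0: q3 vs q4, already marked]
Round 2 – newly marked: (q0,q4) [on 0: q1 vs q4, already marked]
No further pairs can be marked.
(q1, q2) unmarked: δ(q1,0)=q3, δ(q2,0)=q3; δ(q1,1)=q4, δ(q2,1)=q4 → equivalent
Equivalent pairs: (q1, q2)

Final answer: Equivalent pairs: (q1, q2)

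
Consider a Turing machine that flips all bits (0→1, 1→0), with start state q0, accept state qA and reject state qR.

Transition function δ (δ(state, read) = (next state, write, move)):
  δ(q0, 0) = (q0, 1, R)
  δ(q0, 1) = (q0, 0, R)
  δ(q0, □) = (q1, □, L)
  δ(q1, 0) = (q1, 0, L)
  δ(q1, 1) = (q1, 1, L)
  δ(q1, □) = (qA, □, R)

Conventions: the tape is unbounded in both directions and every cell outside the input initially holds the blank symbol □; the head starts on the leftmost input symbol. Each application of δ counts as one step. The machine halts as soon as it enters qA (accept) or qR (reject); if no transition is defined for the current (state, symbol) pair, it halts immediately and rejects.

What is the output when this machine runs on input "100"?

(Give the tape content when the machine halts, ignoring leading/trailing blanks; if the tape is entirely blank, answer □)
Step 0: [q0]100 (head at position 0)
Step 1: δ(q0, 1) = (q0, 0, R)  ⊢  0[q0]00 (head at position 1)
Step 2: δ(q0, 0) = (q0, 1, R)  ⊢  01[q0]0 (head at position 2)
Step 3: δ(q0, 0) = (q0, 1, R)  ⊢  011[q0]□ (head at position 3)
Step 4: δ(q0, □) = (q1, □, L)  ⊢  01[q1]1□ (head at position 2)
Step 5: δ(q1, 1) = (q1, 1, L)  ⊢  0[q1]11□ (head at position 1)
Step 6: δ(q1, 1) = (q1, 1, L)  ⊢  [q1]011□ (head at position 0)
Step 7: δ(q1, 0) = (q1, 0, L)  ⊢  [q1]□011□ (head at position -1)
Step 8: δ(q1, □) = (qA, □, R)  ⊢  □[qA]011□ (head at position 0)
The machine is in qA, so it halts and accepts.
Tape content when halted (ignoring surrounding blanks): 011

Final answer: Output: 011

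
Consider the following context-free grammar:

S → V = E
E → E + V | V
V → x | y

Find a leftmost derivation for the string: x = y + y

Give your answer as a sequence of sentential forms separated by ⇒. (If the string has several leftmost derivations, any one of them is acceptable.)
Start with S.
Step 1: the leftmost non-terminal is S; apply S → V = E:  V = E
Step 2: the leftmost non-terminal is V; apply V → x:  x = E
Step 3: the leftmost non-terminal is E; apply E → E + V:  x = E + V
Step 4: the leftmost non-terminal is E; apply E → V:  x = V + V
Step 5: the leftmost non-terminal is V; apply V → y:  x = y + V
Step 6: the leftmost non-terminal is V; apply V → y:  x = y + y

Final answer: S ⇒ V = E ⇒ x = E ⇒ x = E + V ⇒ x = V + V ⇒ x = y + V ⇒ x = y + y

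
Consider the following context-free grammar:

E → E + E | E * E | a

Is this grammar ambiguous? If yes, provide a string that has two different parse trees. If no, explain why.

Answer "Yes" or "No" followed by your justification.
Two different leftmost derivations of a + a * a:
  (1) E ⇒ E + E ⇒ a + E ⇒ a + E * E ⇒ a + a * E ⇒ a + a * a   (tree groups a + (a * a))
  (2) E ⇒ E * E ⇒ E + E * E ⇒ a + E * E ⇒ a + a * E ⇒ a + a * a   (tree groups (a + a) * a)
Two distinct leftmost derivations = two distinct parse trees, so the grammar is ambiguous.

Final answer: Yes - the string 'a + a * a' has two distinct leftmost derivations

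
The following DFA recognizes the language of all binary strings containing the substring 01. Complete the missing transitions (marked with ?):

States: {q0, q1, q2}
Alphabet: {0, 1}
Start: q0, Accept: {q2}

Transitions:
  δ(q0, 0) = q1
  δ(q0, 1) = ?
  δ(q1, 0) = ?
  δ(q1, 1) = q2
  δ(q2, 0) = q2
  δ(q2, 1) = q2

What each state remembers (consistent with the given transitions and accept states):
  q0: 01 not seen yet and the last symbol was not 0
  q1: 01 not seen yet and the last symbol was 0
  q2: the substring 01 has already been seen
Filling in the missing entries:
  δ(q0, 1): in q0 (01 not seen yet and the last symbol was not 0), after reading 1 we have: 01 not seen yet and the last symbol was not 0 → q0
  δ(q1, 0): in q1 (01 not seen yet and the last symbol was 0), after reading 0 we have: 01 not seen yet and the last symbol was 0 → q1

Final answer: δ(q0, 1) = q0; δ(q1, 0) = q1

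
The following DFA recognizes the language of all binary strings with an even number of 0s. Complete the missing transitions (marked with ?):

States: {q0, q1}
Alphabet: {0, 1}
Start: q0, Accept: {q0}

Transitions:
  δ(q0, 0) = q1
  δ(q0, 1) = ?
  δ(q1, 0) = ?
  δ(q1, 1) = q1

What each state remembers (consistent with the given transitions and accept states):
  q0: an even number of 0s has been read so far
  q1: an odd number of 0s has been read so far
Filling in the missing entries:
  δ(q0, 1): in q0 (an even number of 0s has been read so far), after reading 1 we have: an even number of 0s has been read so far → q0
  δ(q1, 0): in q1 (an odd number of 0s has been read so far), after reading 0 we have: an even number of 0s has been read so far → q0

Final answer: δ(q0, 1) = q0; δ(q1, 0) = q0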